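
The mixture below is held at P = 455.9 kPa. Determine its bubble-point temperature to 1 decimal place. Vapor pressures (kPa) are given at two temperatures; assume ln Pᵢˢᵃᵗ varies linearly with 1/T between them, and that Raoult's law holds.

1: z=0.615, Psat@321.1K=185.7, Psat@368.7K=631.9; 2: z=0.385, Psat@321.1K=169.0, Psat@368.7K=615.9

T = 355.4 K

Bubble-point temperature: ΣzᵢPᵢˢᵃᵗ(T) = P. Interpolate ln Pᵢˢᵃᵗ = aᵢ + bᵢ/T.
  T = 321.1 K: ΣzᵢPᵢˢᵃᵗ = 179.27 kPa
  T = 368.7 K: ΣzᵢPᵢˢᵃᵗ = 625.74 kPa
  T = 344.9 K: ΣzᵢPᵢˢᵃᵗ = 349.64 kPa
  T = 356.8 K: ΣzᵢPᵢˢᵃᵗ = 472.29 kPa
  T = 350.9 K: ΣzᵢPᵢˢᵃᵗ = 407.91 kPa
  T = 353.9 K: ΣzᵢPᵢˢᵃᵗ = 439.74 kPa
  T = 355.4 K: ΣzᵢPᵢˢᵃᵗ = 456.35 kPa
Interpolating between 353.9 K and 355.4 K gives T ≈ 355.4 K.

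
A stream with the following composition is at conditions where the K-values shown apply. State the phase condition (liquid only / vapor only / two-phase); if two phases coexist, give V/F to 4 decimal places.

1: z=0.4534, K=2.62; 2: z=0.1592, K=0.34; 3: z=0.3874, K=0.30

ΣzᵢKᵢ = 1.3583; Σzᵢ/Kᵢ = 1.9326.
Both exceed 1, so a two-phase solution exists.
Let ψ = V/F and solve Σ zᵢ(Kᵢ−1)/(1+ψ(Kᵢ−1)) = 0.
Newton iteration, ψ⁰ = 0.5:
  ψ = 0.5000: g = -0.16822, g' = -0.9670 → ψ = 0.3260
  ψ = 0.3260: g = -0.00461, g' = -0.9408 → ψ = 0.3211
Converged at ψ = 0.3211.

two-phase, V/F = 0.3211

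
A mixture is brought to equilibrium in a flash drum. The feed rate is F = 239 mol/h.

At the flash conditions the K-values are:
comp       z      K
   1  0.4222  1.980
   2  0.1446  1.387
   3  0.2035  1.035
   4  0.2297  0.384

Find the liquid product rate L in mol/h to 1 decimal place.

Rachford–Rice: g(ψ) = Σ zᵢ(Kᵢ−1)/(1+ψ(Kᵢ−1)) = 0.
Feasibility: ΣzᵢKᵢ = 1.3353, Σzᵢ/Kᵢ = 1.1123 — both > 1, two phases present.
Newton–Raphson from ψ = 0.48:
  ψ = 0.4800: g = 0.13469, g' = -0.3789 → ψ = 0.8355
  ψ = 0.8355: g = -0.01484, g' = -0.5052 → ψ = 0.8061
  ψ = 0.8061: g = -0.00033, g' = -0.4833 → ψ = 0.8054
Converged at ψ = 0.8054.
Then V = ψ·F = 0.8054·239 = 192.5 mol/h and L = F − V = 46.5 mol/h.

L = 46.5 mol/h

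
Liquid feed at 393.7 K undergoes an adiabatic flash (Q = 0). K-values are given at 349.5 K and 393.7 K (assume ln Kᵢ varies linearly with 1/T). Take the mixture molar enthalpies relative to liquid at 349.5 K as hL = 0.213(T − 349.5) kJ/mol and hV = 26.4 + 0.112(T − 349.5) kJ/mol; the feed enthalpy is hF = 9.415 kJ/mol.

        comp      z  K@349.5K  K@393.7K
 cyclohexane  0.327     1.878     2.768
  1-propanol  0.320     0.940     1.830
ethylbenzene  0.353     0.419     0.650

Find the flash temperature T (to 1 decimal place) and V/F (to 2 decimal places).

T = 353.8 K, V/F = 0.33

Adiabatic flash: solve Rachford–Rice at each trial T, then check hF = ψ·hV(T) + (1−ψ)·hL(T).
  T = 349.5 K: K = (1.878, 0.940, 0.419), RR gives ψ = 0.178, H_out = 4.710 kJ/mol
  T = 393.7 K: K = (2.768, 1.830, 0.650), RR gives ψ = 1.000, H_out = 31.350 kJ/mol
  T = 371.6 K: K = (2.306, 1.338, 0.529), RR gives ψ = 0.874, H_out = 25.833 kJ/mol
  T = 360.6 K: K = (2.089, 1.128, 0.473), RR gives ψ = 0.547, H_out = 16.182 kJ/mol
  T = 355.1 K: K = (1.983, 1.032, 0.446), RR gives ψ = 0.369, H_out = 10.733 kJ/mol
  T = 352.3 K: K = (1.930, 0.985, 0.432), RR gives ψ = 0.275, H_out = 7.781 kJ/mol
  T = 353.7 K: K = (1.957, 1.009, 0.439), RR gives ψ = 0.323, H_out = 9.272 kJ/mol
Linear interpolation between T = 353.7 (H_out = 9.272) and T = 355.1 (H_out = 10.733) on hF = 9.415 gives T ≈ 353.8 K, at which ψ = 0.33.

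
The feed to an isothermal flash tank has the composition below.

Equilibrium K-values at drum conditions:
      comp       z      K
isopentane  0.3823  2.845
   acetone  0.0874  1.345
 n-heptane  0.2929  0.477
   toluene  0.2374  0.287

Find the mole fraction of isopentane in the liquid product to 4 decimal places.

x_isopentane = 0.2194

Newton–Raphson from β = 0.37:
  β = 0.3700: g = 0.02606, g' = -0.8137 → β = 0.4020
  β = 0.4020: g = 0.00019, g' = -0.8026 → β = 0.4023
Converged at β = 0.4023.
Compositions from xᵢ = zᵢ/(1+β(Kᵢ−1)), yᵢ = Kᵢxᵢ:
  isopentane: x = 0.2194, y = 0.6243
  acetone: x = 0.0767, y = 0.1032
  n-heptane: x = 0.3709, y = 0.1769
  toluene: x = 0.3329, y = 0.0955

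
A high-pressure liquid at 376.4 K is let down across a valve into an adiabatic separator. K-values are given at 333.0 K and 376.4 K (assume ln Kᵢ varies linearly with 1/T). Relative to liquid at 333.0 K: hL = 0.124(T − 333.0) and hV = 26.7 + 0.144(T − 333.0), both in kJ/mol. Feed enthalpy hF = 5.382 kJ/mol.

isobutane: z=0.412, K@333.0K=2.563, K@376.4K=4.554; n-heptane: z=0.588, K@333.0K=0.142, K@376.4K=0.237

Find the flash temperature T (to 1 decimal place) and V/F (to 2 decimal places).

Adiabatic flash: solve Rachford–Rice at each trial T, then check hF = ψ·hV(T) + (1−ψ)·hL(T).
  T = 333.0 K: K = (2.563, 0.142), RR gives ψ = 0.104, H_out = 2.776 kJ/mol
  T = 376.4 K: K = (4.554, 0.237), RR gives ψ = 0.375, H_out = 15.707 kJ/mol
  T = 354.7 K: K = (3.477, 0.186), RR gives ψ = 0.269, H_out = 9.989 kJ/mol
  T = 343.9 K: K = (3.002, 0.163), RR gives ψ = 0.199, H_out = 6.702 kJ/mol
  T = 338.4 K: K = (2.775, 0.152), RR gives ψ = 0.155, H_out = 4.821 kJ/mol
  T = 341.1 K: K = (2.885, 0.158), RR gives ψ = 0.177, H_out = 5.766 kJ/mol
  T = 339.8 K: K = (2.832, 0.155), RR gives ψ = 0.167, H_out = 5.317 kJ/mol
Linear interpolation between T = 339.8 (H_out = 5.317) and T = 341.1 (H_out = 5.766) on hF = 5.382 gives T ≈ 340.0 K, at which ψ = 0.17.

T = 340.0 K, V/F = 0.17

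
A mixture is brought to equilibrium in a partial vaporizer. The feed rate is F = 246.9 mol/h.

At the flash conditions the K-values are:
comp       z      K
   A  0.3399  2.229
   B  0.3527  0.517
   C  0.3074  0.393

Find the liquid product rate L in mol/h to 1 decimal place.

L = 224.4 mol/h

Let β = V/F and solve Σ zᵢ(Kᵢ−1)/(1+β(Kᵢ−1)) = 0.
Check two-phase: ΣzᵢKᵢ = 1.0608 > 1 and Σzᵢ/Kᵢ = 1.6169 > 1, so g(0) = 0.0608 > 0 and g(1) = -0.6169 < 0.
Newton iteration, β⁰ = 0.5:
  β = 0.5000: g = -0.23375, g' = -0.5735 → β = 0.0924
  β = 0.0924: g = -0.00084, g' = -0.6313 → β = 0.0910
Converged at β = 0.0910.
Then V = β·F = 0.0910·246.9 = 22.5 mol/h and L = F − V = 224.4 mol/h.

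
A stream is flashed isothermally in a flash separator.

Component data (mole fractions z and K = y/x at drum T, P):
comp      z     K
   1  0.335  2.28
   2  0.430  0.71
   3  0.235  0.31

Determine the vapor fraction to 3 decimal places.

ψ = 0.239

Newton iteration, ψ⁰ = 0.5:
  ψ = 0.500: g = -0.1319, g' = -0.514 → ψ = 0.243
  ψ = 0.243: g = -0.0021, g' = -0.523 → ψ = 0.239
Converged at ψ = 0.239.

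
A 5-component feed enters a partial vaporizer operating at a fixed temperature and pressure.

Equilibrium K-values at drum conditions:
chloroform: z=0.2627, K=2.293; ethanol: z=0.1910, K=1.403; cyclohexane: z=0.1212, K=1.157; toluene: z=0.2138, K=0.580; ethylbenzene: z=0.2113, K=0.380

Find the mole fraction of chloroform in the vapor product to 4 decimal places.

Newton–Raphson from ψ = 0.5:
  ψ = 0.5000: g = -0.01552, g' = -0.4171 → ψ = 0.4628
  ψ = 0.4628: g = -0.00006, g' = -0.4144 → ψ = 0.4626
Converged at ψ = 0.4626.
Compositions from xᵢ = zᵢ/(1+ψ(Kᵢ−1)), yᵢ = Kᵢxᵢ:
  chloroform: x = 0.1644, y = 0.3769
  ethanol: x = 0.1610, y = 0.2259
  cyclohexane: x = 0.1130, y = 0.1307
  toluene: x = 0.2654, y = 0.1539
  ethylbenzene: x = 0.2963, y = 0.1126

y_chloroform = 0.3769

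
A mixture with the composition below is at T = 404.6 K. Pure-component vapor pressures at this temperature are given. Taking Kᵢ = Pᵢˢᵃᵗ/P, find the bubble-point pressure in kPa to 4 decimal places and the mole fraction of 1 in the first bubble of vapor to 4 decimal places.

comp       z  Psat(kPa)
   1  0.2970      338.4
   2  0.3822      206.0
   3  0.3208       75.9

At the bubble point ψ → 0, so ΣzᵢKᵢ = 1 with Kᵢ = Pᵢˢᵃᵗ/P ⇒ P = ΣzᵢPᵢˢᵃᵗ.
P = 0.2970·338.4 + 0.3822·206.0 + 0.3208·75.9 = 203.5867 kPa
yᵢ = zᵢPᵢˢᵃᵗ/P ⇒ y_1 = 0.2970·338.4/203.5867 = 0.4937

Pbub = 203.5867 kPa, y_1 = 0.4937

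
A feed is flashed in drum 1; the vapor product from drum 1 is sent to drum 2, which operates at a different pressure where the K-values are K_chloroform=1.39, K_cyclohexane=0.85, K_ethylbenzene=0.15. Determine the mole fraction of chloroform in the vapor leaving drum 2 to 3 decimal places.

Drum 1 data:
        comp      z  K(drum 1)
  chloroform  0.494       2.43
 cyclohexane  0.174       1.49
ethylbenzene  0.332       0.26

Drum 1:
Let ψ₁ = V/F and solve Σ zᵢ(Kᵢ−1)/(1+ψ₁(Kᵢ−1)) = 0.
Check two-phase: ΣzᵢKᵢ = 1.546 > 1 and Σzᵢ/Kᵢ = 1.597 > 1, so g(0) = 0.546 > 0 and g(1) = -0.597 < 0.
Iterate (Newton) starting at ψ₁ = 0.5:
  ψ₁ = 0.500: g = 0.0904, g' = -0.828 → ψ₁ = 0.609
  ψ₁ = 0.609: g = -0.0041, g' = -0.916 → ψ₁ = 0.605
Converged at ψ₁ = 0.605.
Drum-1 compositions:
  chloroform: x = 0.265, y = 0.644
  cyclohexane: x = 0.134, y = 0.200
  ethylbenzene: x = 0.601, y = 0.156
Drum-2 feed = drum-1 vapor: z₂ = (0.6438, 0.2000, 0.1562).
Drum 2:
Let ψ₂ = V/F and solve Σ zᵢ(Kᵢ−1)/(1+ψ₂(Kᵢ−1)) = 0.
g(0) = ΣzᵢKᵢ − 1 = 0.088 and g(1) = 1 − Σzᵢ/Kᵢ = -0.740, so a root lies in (0, 1).
Newton iteration, ψ₂⁰ = 0.5:
  ψ₂ = 0.500: g = -0.0533, g' = -0.415 → ψ₂ = 0.372
  ψ₂ = 0.372: g = -0.0066, g' = -0.321 → ψ₂ = 0.351
Converged at ψ₂ = 0.351.
  chloroform: x = 0.566, y = 0.787
  cyclohexane: x = 0.211, y = 0.179
  ethylbenzene: x = 0.223, y = 0.033

y_chloroform (drum 2) = 0.787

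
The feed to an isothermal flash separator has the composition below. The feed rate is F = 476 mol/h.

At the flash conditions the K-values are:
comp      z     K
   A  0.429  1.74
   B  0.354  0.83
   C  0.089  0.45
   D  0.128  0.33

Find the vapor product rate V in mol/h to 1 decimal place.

V = 191.1 mol/h

Material balance + equilibrium reduce to Σ zᵢ(Kᵢ−1)/(1+β(Kᵢ−1)) = 0.
g(0) = ΣzᵢKᵢ − 1 = 0.123 and g(1) = 1 − Σzᵢ/Kᵢ = -0.259, so a root lies in (0, 1).
Iterate (Newton) starting at β = 0.5:
  β = 0.500: g = -0.0305, g' = -0.319 → β = 0.404
  β = 0.404: g = -0.0008, g' = -0.304 → β = 0.402
Converged at β = 0.402.
Then V = β·F = 0.4015·476 = 191.1 mol/h and L = F − V = 284.9 mol/h.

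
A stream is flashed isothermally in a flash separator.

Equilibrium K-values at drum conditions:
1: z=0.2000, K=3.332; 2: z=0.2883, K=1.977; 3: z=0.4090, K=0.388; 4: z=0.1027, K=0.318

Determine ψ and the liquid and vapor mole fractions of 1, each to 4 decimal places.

ψ = 0.4203, x_1 = 0.1010, y_1 = 0.3365

Newton iteration, ψ⁰ = 0.5:
  ψ = 0.5000: g = -0.06240, g' = -0.7841 → ψ = 0.4204
  ψ = 0.4204: g = -0.00005, g' = -0.7872 → ψ = 0.4203
Converged at ψ = 0.4203.
Compositions from xᵢ = zᵢ/(1+ψ(Kᵢ−1)), yᵢ = Kᵢxᵢ:
  1: x = 0.1010, y = 0.3365
  2: x = 0.2044, y = 0.4040
  3: x = 0.5507, y = 0.2137
  4: x = 0.1440, y = 0.0458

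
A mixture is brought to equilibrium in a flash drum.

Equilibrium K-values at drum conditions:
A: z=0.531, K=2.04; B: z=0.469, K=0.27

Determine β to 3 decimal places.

β = 0.276

Rachford–Rice: g(β) = Σ zᵢ(Kᵢ−1)/(1+β(Kᵢ−1)) = 0.
Check two-phase: ΣzᵢKᵢ = 1.210 > 1 and Σzᵢ/Kᵢ = 1.997 > 1, so g(0) = 0.210 > 0 and g(1) = -0.997 < 0.
Binary case is linear: z₁(K₁−1)(1+β(K₂−1)) + z₂(K₂−1)(1+β(K₁−1)) = 0
⇒ β = [z₁(K₁−1)+z₂(K₂−1)] / [−(K₁−1)(K₂−1)] = 0.2099/0.7592 = 0.276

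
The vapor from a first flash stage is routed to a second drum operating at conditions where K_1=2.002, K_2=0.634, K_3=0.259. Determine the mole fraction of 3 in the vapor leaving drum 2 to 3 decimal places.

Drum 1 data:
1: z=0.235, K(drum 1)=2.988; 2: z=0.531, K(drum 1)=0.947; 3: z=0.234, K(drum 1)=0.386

Drum 1:
Let ψ₁ = V/F and solve Σ zᵢ(Kᵢ−1)/(1+ψ₁(Kᵢ−1)) = 0.
Check two-phase: ΣzᵢKᵢ = 1.295 > 1 and Σzᵢ/Kᵢ = 1.246 > 1, so g(0) = 0.295 > 0 and g(1) = -0.246 < 0.
Iterate (Newton) starting at ψ₁ = 0.5:
  ψ₁ = 0.500: g = -0.0019, g' = -0.419 → ψ₁ = 0.495
Converged at ψ₁ = 0.495.
Drum-1 compositions:
  1: x = 0.118, y = 0.354
  2: x = 0.545, y = 0.516
  3: x = 0.336, y = 0.130
Drum-2 feed = drum-1 vapor: z₂ = (0.3538, 0.5164, 0.1298).
Drum 2:
Let ψ₂ = V/F and solve Σ zᵢ(Kᵢ−1)/(1+ψ₂(Kᵢ−1)) = 0.
Feasibility: ΣzᵢKᵢ = 1.069, Σzᵢ/Kᵢ = 1.492 — both > 1, two phases present.
Newton iteration, ψ₂⁰ = 0.56:
  ψ₂ = 0.560: g = -0.1751, g' = -0.463 → ψ₂ = 0.182
  ψ₂ = 0.182: g = -0.0140, g' = -0.429 → ψ₂ = 0.150
Converged at ψ₂ = 0.150.
  1: x = 0.308, y = 0.616
  2: x = 0.546, y = 0.346
  3: x = 0.146, y = 0.038

y_3 (drum 2) = 0.038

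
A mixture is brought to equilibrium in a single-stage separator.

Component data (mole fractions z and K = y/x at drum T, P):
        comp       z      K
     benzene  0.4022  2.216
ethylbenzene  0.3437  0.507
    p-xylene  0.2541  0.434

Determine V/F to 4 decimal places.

Iterate (Newton) starting at V/F = 0.5:
  V/F = 0.5000: g = -0.12131, g' = -0.5355 → V/F = 0.2735
  V/F = 0.2735: g = 0.00103, g' = -0.5605 → V/F = 0.2753
Converged at V/F = 0.2753.

V/F = 0.2753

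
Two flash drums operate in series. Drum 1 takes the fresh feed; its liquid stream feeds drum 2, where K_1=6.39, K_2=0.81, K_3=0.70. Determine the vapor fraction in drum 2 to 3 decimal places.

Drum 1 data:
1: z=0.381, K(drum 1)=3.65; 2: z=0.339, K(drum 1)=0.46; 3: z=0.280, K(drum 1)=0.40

Drum 1:
Rachford–Rice: g(ψ₁) = Σ zᵢ(Kᵢ−1)/(1+ψ₁(Kᵢ−1)) = 0.
Check two-phase: ΣzᵢKᵢ = 1.659 > 1 and Σzᵢ/Kᵢ = 1.541 > 1, so g(0) = 0.659 > 0 and g(1) = -0.541 < 0.
Iterate (Newton) starting at ψ₁ = 0.5:
  ψ₁ = 0.500: g = -0.0565, g' = -0.886 → ψ₁ = 0.436
  ψ₁ = 0.436: g = 0.0013, g' = -0.930 → ψ₁ = 0.438
Converged at ψ₁ = 0.438.
Drum-1 compositions:
  1: x = 0.176, y = 0.644
  2: x = 0.444, y = 0.204
  3: x = 0.380, y = 0.152
Drum-2 feed = drum-1 liquid: z₂ = (0.1764, 0.4439, 0.3797).
Drum 2:
Let ψ₂ = V/F and solve Σ zᵢ(Kᵢ−1)/(1+ψ₂(Kᵢ−1)) = 0.
Check two-phase: ΣzᵢKᵢ = 1.753 > 1 and Σzᵢ/Kᵢ = 1.118 > 1, so g(0) = 0.753 > 0 and g(1) = -0.118 < 0.
Newton iteration, ψ₂⁰ = 0.35:
  ψ₂ = 0.350: g = 0.1118, g' = -0.676 → ψ₂ = 0.515
  ψ₂ = 0.515: g = 0.0235, g' = -0.427 → ψ₂ = 0.570
  ψ₂ = 0.570: g = 0.0014, g' = -0.379 → ψ₂ = 0.574
Converged at ψ₂ = 0.574.
  1: x = 0.043, y = 0.275
  2: x = 0.498, y = 0.404
  3: x = 0.459, y = 0.321

V/F (drum 2) = 0.574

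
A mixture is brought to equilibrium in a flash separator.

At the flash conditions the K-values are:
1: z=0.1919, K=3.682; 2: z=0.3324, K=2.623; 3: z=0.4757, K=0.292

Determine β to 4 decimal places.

β = 0.4966

Rachford–Rice: g(β) = Σ zᵢ(Kᵢ−1)/(1+β(Kᵢ−1)) = 0.
Feasibility: ΣzᵢKᵢ = 1.7174, Σzᵢ/Kᵢ = 1.8080 — both > 1, two phases present.
Newton iteration, β⁰ = 0.38:
  β = 0.3800: g = 0.12783, g' = -1.1198 → β = 0.4941
  β = 0.4941: g = 0.00269, g' = -1.0891 → β = 0.4966
Converged at β = 0.4966.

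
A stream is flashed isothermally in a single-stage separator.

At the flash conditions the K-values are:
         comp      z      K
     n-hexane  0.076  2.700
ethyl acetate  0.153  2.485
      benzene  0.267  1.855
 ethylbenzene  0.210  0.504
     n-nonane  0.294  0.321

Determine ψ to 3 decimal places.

Material balance + equilibrium reduce to Σ zᵢ(Kᵢ−1)/(1+ψ(Kᵢ−1)) = 0.
g(0) = ΣzᵢKᵢ − 1 = 0.281 and g(1) = 1 − Σzᵢ/Kᵢ = -0.566, so a root lies in (0, 1).
Iterate (Newton) starting at ψ = 0.5:
  ψ = 0.500: g = -0.0806, g' = -0.673 → ψ = 0.380
  ψ = 0.380: g = -0.0015, g' = -0.655 → ψ = 0.378
Converged at ψ = 0.378.

ψ = 0.378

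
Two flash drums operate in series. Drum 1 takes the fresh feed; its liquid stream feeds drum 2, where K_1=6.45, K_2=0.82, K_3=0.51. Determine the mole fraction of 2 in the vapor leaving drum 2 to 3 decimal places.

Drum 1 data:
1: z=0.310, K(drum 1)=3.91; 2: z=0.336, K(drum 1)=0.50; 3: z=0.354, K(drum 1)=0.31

Drum 1:
Newton–Raphson from ψ₁ = 0.59:
  ψ₁ = 0.590: g = -0.3182, g' = -1.004 → ψ₁ = 0.273
  ψ₁ = 0.273: g = 0.0072, g' = -1.184 → ψ₁ = 0.279
Converged at ψ₁ = 0.279.
Drum-1 compositions:
  1: x = 0.171, y = 0.669
  2: x = 0.390, y = 0.195
  3: x = 0.438, y = 0.136
Drum-2 feed = drum-1 liquid: z₂ = (0.1711, 0.3905, 0.4384).
Drum 2:
Rachford–Rice: g(ψ₂) = Σ zᵢ(Kᵢ−1)/(1+ψ₂(Kᵢ−1)) = 0.
Check two-phase: ΣzᵢKᵢ = 1.647 > 1 and Σzᵢ/Kᵢ = 1.362 > 1, so g(0) = 0.647 > 0 and g(1) = -0.362 < 0.
Iterate (Newton) starting at ψ₂ = 0.5:
  ψ₂ = 0.500: g = -0.1115, g' = -0.566 → ψ₂ = 0.303
  ψ₂ = 0.303: g = 0.0250, g' = -0.882 → ψ₂ = 0.331
  ψ₂ = 0.331: g = 0.0011, g' = -0.810 → ψ₂ = 0.333
Converged at ψ₂ = 0.333.
  1: x = 0.061, y = 0.392
  2: x = 0.415, y = 0.341
  3: x = 0.524, y = 0.267

y_2 (drum 2) = 0.341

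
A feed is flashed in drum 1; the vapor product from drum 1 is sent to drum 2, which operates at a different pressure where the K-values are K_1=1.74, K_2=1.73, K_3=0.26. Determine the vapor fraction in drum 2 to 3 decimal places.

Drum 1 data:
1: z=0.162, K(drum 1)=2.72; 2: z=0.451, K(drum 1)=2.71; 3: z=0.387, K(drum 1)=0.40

V/F (drum 2) = 0.547

Drum 1:
Let ψ₁ = V/F and solve Σ zᵢ(Kᵢ−1)/(1+ψ₁(Kᵢ−1)) = 0.
Check two-phase: ΣzᵢKᵢ = 1.818 > 1 and Σzᵢ/Kᵢ = 1.193 > 1, so g(0) = 0.818 > 0 and g(1) = -0.193 < 0.
Iterate (Newton) starting at ψ₁ = 0.5:
  ψ₁ = 0.500: g = 0.2338, g' = -0.806 → ψ₁ = 0.790
  ψ₁ = 0.790: g = 0.0047, g' = -0.828 → ψ₁ = 0.796
Converged at ψ₁ = 0.796.
Drum-1 compositions:
  1: x = 0.068, y = 0.186
  2: x = 0.191, y = 0.518
  3: x = 0.741, y = 0.296
Drum-2 feed = drum-1 vapor: z₂ = (0.1860, 0.5177, 0.2962).
Drum 2:
Let ψ₂ = V/F and solve Σ zᵢ(Kᵢ−1)/(1+ψ₂(Kᵢ−1)) = 0.
Check two-phase: ΣzᵢKᵢ = 1.296 > 1 and Σzᵢ/Kᵢ = 1.546 > 1, so g(0) = 0.296 > 0 and g(1) = -0.546 < 0.
Newton–Raphson from ψ₂ = 0.54:
  ψ₂ = 0.540: g = 0.0044, g' = -0.644 → ψ₂ = 0.547
Converged at ψ₂ = 0.547.
  1: x = 0.132, y = 0.230
  2: x = 0.370, y = 0.640
  3: x = 0.497, y = 0.129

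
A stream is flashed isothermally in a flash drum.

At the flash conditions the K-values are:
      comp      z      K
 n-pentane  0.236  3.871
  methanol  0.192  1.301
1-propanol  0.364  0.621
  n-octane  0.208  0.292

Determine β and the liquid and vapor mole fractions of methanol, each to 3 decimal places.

Rachford–Rice: g(β) = Σ zᵢ(Kᵢ−1)/(1+β(Kᵢ−1)) = 0.
Check two-phase: ΣzᵢKᵢ = 1.450 > 1 and Σzᵢ/Kᵢ = 1.507 > 1, so g(0) = 0.450 > 0 and g(1) = -0.507 < 0.
Iterate (Newton) starting at β = 0.5:
  β = 0.500: g = -0.0697, g' = -0.671 → β = 0.396
  β = 0.396: g = 0.0018, g' = -0.714 → β = 0.398
Converged at β = 0.398.
Compositions from xᵢ = zᵢ/(1+β(Kᵢ−1)), yᵢ = Kᵢxᵢ:
  n-pentane: x = 0.110, y = 0.426
  methanol: x = 0.171, y = 0.223
  1-propanol: x = 0.429, y = 0.266
  n-octane: x = 0.290, y = 0.085

β = 0.398, x_methanol = 0.171, y_methanol = 0.223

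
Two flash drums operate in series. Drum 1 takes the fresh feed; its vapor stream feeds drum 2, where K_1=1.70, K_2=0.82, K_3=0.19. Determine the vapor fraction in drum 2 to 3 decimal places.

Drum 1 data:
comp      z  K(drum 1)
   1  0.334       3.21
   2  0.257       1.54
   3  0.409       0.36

V/F (drum 2) = 0.195

Drum 1:
Rachford–Rice: g(ψ₁) = Σ zᵢ(Kᵢ−1)/(1+ψ₁(Kᵢ−1)) = 0.
Check two-phase: ΣzᵢKᵢ = 1.615 > 1 and Σzᵢ/Kᵢ = 1.407 > 1, so g(0) = 0.615 > 0 and g(1) = -0.407 < 0.
Newton iteration, ψ₁⁰ = 0.5:
  ψ₁ = 0.500: g = 0.0750, g' = -0.777 → ψ₁ = 0.597
  ψ₁ = 0.597: g = -0.0000, g' = -0.785 → ψ₁ = 0.596
Converged at ψ₁ = 0.596.
Drum-1 compositions:
  1: x = 0.144, y = 0.462
  2: x = 0.194, y = 0.299
  3: x = 0.662, y = 0.238
Drum-2 feed = drum-1 vapor: z₂ = (0.4625, 0.2994, 0.2382).
Drum 2:
Newton iteration, ψ₂⁰ = 0.5:
  ψ₂ = 0.500: g = -0.1436, g' = -0.577 → ψ₂ = 0.251
  ψ₂ = 0.251: g = -0.0233, g' = -0.421 → ψ₂ = 0.196
  ψ₂ = 0.196: g = -0.0004, g' = -0.406 → ψ₂ = 0.195
Converged at ψ₂ = 0.195.
  1: x = 0.407, y = 0.692
  2: x = 0.310, y = 0.254
  3: x = 0.283, y = 0.054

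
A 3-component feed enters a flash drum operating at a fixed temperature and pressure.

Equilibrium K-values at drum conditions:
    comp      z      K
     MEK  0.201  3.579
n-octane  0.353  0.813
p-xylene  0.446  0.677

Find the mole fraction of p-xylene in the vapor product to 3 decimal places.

y_p-xylene = 0.353

Rachford–Rice: g(β) = Σ zᵢ(Kᵢ−1)/(1+β(Kᵢ−1)) = 0.
g(0) = ΣzᵢKᵢ − 1 = 0.308 and g(1) = 1 − Σzᵢ/Kᵢ = -0.149, so a root lies in (0, 1).
Newton–Raphson from β = 0.35:
  β = 0.350: g = 0.0394, g' = -0.443 → β = 0.439
  β = 0.439: g = 0.0033, g' = -0.372 → β = 0.448
Converged at β = 0.448.
Compositions from xᵢ = zᵢ/(1+β(Kᵢ−1)), yᵢ = Kᵢxᵢ:
  MEK: x = 0.093, y = 0.334
  n-octane: x = 0.385, y = 0.313
  p-xylene: x = 0.521, y = 0.353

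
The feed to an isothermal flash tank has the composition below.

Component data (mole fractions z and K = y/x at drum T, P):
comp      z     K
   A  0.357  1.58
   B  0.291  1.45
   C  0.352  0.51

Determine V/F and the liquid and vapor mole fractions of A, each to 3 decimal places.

Rachford–Rice: g(V/F) = Σ zᵢ(Kᵢ−1)/(1+V/F(Kᵢ−1)) = 0.
g(0) = ΣzᵢKᵢ − 1 = 0.166 and g(1) = 1 − Σzᵢ/Kᵢ = -0.117, so a root lies in (0, 1).
Iterate (Newton) starting at V/F = 0.5:
  V/F = 0.500: g = 0.0390, g' = -0.260 → V/F = 0.650
  V/F = 0.650: g = -0.0014, g' = -0.281 → V/F = 0.645
Converged at V/F = 0.645.
Compositions from xᵢ = zᵢ/(1+V/F(Kᵢ−1)), yᵢ = Kᵢxᵢ:
  A: x = 0.260, y = 0.410
  B: x = 0.226, y = 0.327
  C: x = 0.515, y = 0.262

V/F = 0.645, x_A = 0.260, y_A = 0.410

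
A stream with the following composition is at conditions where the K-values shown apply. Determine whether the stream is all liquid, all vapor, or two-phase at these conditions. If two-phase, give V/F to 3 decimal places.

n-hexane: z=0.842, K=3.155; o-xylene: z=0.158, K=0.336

ΣzᵢKᵢ = 2.710; Σzᵢ/Kᵢ = 0.737.
Since Σzᵢ/Kᵢ < 1 the mixture is above its dew point — single vapor phase.

all vapor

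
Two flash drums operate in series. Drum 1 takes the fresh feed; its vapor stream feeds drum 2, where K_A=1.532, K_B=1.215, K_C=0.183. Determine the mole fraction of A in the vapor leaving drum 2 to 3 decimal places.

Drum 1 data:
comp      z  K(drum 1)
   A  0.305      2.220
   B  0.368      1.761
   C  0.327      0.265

y_A (drum 2) = 0.460

Drum 1:
Rachford–Rice: g(ψ₁) = Σ zᵢ(Kᵢ−1)/(1+ψ₁(Kᵢ−1)) = 0.
Check two-phase: ΣzᵢKᵢ = 1.412 > 1 and Σzᵢ/Kᵢ = 1.580 > 1, so g(0) = 0.412 > 0 and g(1) = -0.580 < 0.
Newton–Raphson from ψ₁ = 0.5:
  ψ₁ = 0.500: g = 0.0540, g' = -0.729 → ψ₁ = 0.574
  ψ₁ = 0.574: g = -0.0021, g' = -0.789 → ψ₁ = 0.571
Converged at ψ₁ = 0.571.
Drum-1 compositions:
  A: x = 0.180, y = 0.399
  B: x = 0.256, y = 0.452
  C: x = 0.564, y = 0.149
Drum-2 feed = drum-1 vapor: z₂ = (0.3990, 0.4516, 0.1494).
Drum 2:
Rachford–Rice: g(ψ₂) = Σ zᵢ(Kᵢ−1)/(1+ψ₂(Kᵢ−1)) = 0.
g(0) = ΣzᵢKᵢ − 1 = 0.187 and g(1) = 1 − Σzᵢ/Kᵢ = -0.449, so a root lies in (0, 1).
Iterate (Newton) starting at ψ₂ = 0.5:
  ψ₂ = 0.500: g = 0.0489, g' = -0.373 → ψ₂ = 0.631
  ψ₂ = 0.631: g = -0.0078, g' = -0.505 → ψ₂ = 0.616
Converged at ψ₂ = 0.616.
  A: x = 0.301, y = 0.460
  B: x = 0.399, y = 0.485
  C: x = 0.301, y = 0.055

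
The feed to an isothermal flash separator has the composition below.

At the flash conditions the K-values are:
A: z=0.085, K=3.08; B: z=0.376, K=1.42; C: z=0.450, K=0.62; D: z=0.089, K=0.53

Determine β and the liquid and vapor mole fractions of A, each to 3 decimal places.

Iterate (Newton) starting at β = 0.5:
  β = 0.500: g = -0.0486, g' = -0.266 → β = 0.317
  β = 0.317: g = 0.0022, g' = -0.296 → β = 0.325
Converged at β = 0.325.
Compositions from xᵢ = zᵢ/(1+β(Kᵢ−1)), yᵢ = Kᵢxᵢ:
  A: x = 0.051, y = 0.156
  B: x = 0.331, y = 0.470
  C: x = 0.513, y = 0.318
  D: x = 0.105, y = 0.056

β = 0.325, x_A = 0.051, y_A = 0.156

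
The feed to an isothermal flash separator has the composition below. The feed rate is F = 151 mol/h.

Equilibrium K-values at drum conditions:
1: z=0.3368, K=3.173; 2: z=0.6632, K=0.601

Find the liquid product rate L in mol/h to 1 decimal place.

Rachford–Rice: g(β) = Σ zᵢ(Kᵢ−1)/(1+β(Kᵢ−1)) = 0.
g(0) = ΣzᵢKᵢ − 1 = 0.4672 and g(1) = 1 − Σzᵢ/Kᵢ = -0.2096, so a root lies in (0, 1).
Binary case is linear: z₁(K₁−1)(1+β(K₂−1)) + z₂(K₂−1)(1+β(K₁−1)) = 0
⇒ β = [z₁(K₁−1)+z₂(K₂−1)] / [−(K₁−1)(K₂−1)] = 0.46725/0.86703 = 0.5389
Then V = β·F = 0.5389·151 = 81.4 mol/h and L = F − V = 69.6 mol/h.

L = 69.6 mol/h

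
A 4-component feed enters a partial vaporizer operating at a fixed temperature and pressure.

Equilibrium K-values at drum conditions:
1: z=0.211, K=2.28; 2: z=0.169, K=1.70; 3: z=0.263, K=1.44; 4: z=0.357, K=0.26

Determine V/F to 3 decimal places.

Material balance + equilibrium reduce to Σ zᵢ(Kᵢ−1)/(1+V/F(Kᵢ−1)) = 0.
Check two-phase: ΣzᵢKᵢ = 1.240 > 1 and Σzᵢ/Kᵢ = 1.748 > 1, so g(0) = 0.240 > 0 and g(1) = -0.748 < 0.
Iterate (Newton) starting at V/F = 0.49:
  V/F = 0.490: g = -0.0652, g' = -0.692 → V/F = 0.396
  V/F = 0.396: g = -0.0031, g' = -0.631 → V/F = 0.391
Converged at V/F = 0.391.

V/F = 0.391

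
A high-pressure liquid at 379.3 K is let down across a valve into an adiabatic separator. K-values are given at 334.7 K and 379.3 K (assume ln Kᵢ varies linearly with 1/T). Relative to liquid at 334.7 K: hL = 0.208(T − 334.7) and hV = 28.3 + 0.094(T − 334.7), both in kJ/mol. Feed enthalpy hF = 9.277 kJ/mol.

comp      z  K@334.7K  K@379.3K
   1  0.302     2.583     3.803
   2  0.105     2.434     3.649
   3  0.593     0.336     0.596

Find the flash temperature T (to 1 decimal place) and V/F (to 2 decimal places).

T = 340.6 K, V/F = 0.29

Adiabatic flash: solve Rachford–Rice at each trial T, then check hF = ψ·hV(T) + (1−ψ)·hL(T).
  T = 334.7 K: K = (2.583, 2.434, 0.336), RR gives ψ = 0.229, H_out = 6.476 kJ/mol
  T = 379.3 K: K = (3.803, 3.649, 0.596), RR gives ψ = 0.793, H_out = 27.681 kJ/mol
  T = 357.0 K: K = (3.172, 3.018, 0.456), RR gives ψ = 0.469, H_out = 16.728 kJ/mol
  T = 345.9 K: K = (2.873, 2.721, 0.393), RR gives ψ = 0.348, H_out = 11.720 kJ/mol
  T = 340.3 K: K = (2.727, 2.576, 0.364), RR gives ψ = 0.288, H_out = 9.144 kJ/mol
  T = 343.1 K: K = (2.800, 2.648, 0.379), RR gives ψ = 0.318, H_out = 10.441 kJ/mol
  T = 341.7 K: K = (2.763, 2.612, 0.371), RR gives ψ = 0.303, H_out = 9.795 kJ/mol
Linear interpolation between T = 340.3 (H_out = 9.144) and T = 341.7 (H_out = 9.795) on hF = 9.277 gives T ≈ 340.6 K, at which ψ = 0.29.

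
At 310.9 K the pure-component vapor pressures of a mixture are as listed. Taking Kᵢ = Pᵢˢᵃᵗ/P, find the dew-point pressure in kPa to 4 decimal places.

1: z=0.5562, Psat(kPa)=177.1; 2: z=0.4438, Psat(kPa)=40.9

Pdew = 71.4722 kPa

At the dew point ψ → 1, so Σzᵢ/Kᵢ = 1 with Kᵢ = Pᵢˢᵃᵗ/P ⇒ 1/P = Σzᵢ/Pᵢˢᵃᵗ.
1/P = 0.5562/177.1 + 0.4438/40.9 = 0.0139915 ⇒ P = 71.4722 kPa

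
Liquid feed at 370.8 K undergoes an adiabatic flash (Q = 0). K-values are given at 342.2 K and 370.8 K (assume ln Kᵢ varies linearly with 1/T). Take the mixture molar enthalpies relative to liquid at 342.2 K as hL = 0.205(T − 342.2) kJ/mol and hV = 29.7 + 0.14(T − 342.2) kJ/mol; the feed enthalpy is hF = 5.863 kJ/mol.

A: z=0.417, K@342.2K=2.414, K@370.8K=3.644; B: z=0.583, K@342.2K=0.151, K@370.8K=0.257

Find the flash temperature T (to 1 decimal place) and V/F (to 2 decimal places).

Adiabatic flash: solve Rachford–Rice at each trial T, then check hF = ψ·hV(T) + (1−ψ)·hL(T).
  T = 342.2 K: K = (2.414, 0.151), RR gives ψ = 0.079, H_out = 2.342 kJ/mol
  T = 370.8 K: K = (3.644, 0.257), RR gives ψ = 0.341, H_out = 15.350 kJ/mol
  T = 356.5 K: K = (2.991, 0.199), RR gives ψ = 0.228, H_out = 9.485 kJ/mol
  T = 349.4 K: K = (2.695, 0.174), RR gives ψ = 0.161, H_out = 6.179 kJ/mol
  T = 345.8 K: K = (2.552, 0.162), RR gives ψ = 0.122, H_out = 4.336 kJ/mol
  T = 347.6 K: K = (2.623, 0.168), RR gives ψ = 0.142, H_out = 5.274 kJ/mol
Linear interpolation between T = 347.6 (H_out = 5.274) and T = 349.4 (H_out = 6.179) on hF = 5.863 gives T ≈ 348.8 K, at which ψ = 0.15.

T = 348.8 K, V/F = 0.15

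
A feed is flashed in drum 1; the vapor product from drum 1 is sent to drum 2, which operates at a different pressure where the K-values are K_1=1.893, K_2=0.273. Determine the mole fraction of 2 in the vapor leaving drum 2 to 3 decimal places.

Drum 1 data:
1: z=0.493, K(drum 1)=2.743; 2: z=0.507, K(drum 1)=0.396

y_2 (drum 2) = 0.150

Drum 1:
Rachford–Rice: g(ψ₁) = Σ zᵢ(Kᵢ−1)/(1+ψ₁(Kᵢ−1)) = 0.
Check two-phase: ΣzᵢKᵢ = 1.553 > 1 and Σzᵢ/Kᵢ = 1.460 > 1, so g(0) = 0.553 > 0 and g(1) = -0.460 < 0.
Binary case is linear: z₁(K₁−1)(1+ψ₁(K₂−1)) + z₂(K₂−1)(1+ψ₁(K₁−1)) = 0
⇒ ψ₁ = [z₁(K₁−1)+z₂(K₂−1)] / [−(K₁−1)(K₂−1)] = 0.5531/1.0528 = 0.525
Drum-1 compositions:
  1: x = 0.257, y = 0.706
  2: x = 0.743, y = 0.294
Drum-2 feed = drum-1 vapor: z₂ = (0.7059, 0.2941).
Drum 2:
Iterate (Newton) starting at ψ₂ = 0.63:
  ψ₂ = 0.630: g = 0.0089, g' = -0.760 → ψ₂ = 0.642
Converged at ψ₂ = 0.642.
  1: x = 0.449, y = 0.850
  2: x = 0.551, y = 0.150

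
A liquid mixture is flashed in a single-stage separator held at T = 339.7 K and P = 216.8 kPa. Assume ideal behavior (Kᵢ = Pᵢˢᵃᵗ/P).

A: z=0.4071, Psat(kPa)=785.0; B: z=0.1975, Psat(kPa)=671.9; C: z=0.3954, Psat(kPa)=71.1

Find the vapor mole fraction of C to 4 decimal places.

y_C = 0.2570

Raoult's law: Kᵢ = Pᵢˢᵃᵗ/P = Pᵢˢᵃᵗ/216.8.
  K_A = 785.0/216.8 = 3.620849, K_B = 671.9/216.8 = 3.099170, K_C = 71.1/216.8 = 0.327952
Iterate (Newton) starting at β = 0.41:
  β = 0.4100: g = 0.37033, g' = -1.2414 → β = 0.7083
  β = 0.7083: g = 0.03310, g' = -1.1339 → β = 0.7375
  β = 0.7375: g = -0.00038, g' = -1.1611 → β = 0.7372
Converged at β = 0.7372.
Compositions from xᵢ = zᵢ/(1+β(Kᵢ−1)), yᵢ = Kᵢxᵢ:
  A: x = 0.1388, y = 0.5027
  B: x = 0.0775, y = 0.2403
  C: x = 0.7836, y = 0.2570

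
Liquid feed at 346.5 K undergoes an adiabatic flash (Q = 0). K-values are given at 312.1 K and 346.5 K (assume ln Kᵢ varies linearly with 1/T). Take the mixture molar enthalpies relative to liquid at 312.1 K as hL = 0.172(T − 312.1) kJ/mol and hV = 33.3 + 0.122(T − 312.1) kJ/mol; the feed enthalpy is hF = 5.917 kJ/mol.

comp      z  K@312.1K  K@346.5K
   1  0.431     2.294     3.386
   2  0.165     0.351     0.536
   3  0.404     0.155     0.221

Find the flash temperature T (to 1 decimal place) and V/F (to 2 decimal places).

Adiabatic flash: solve Rachford–Rice at each trial T, then check hF = ψ·hV(T) + (1−ψ)·hL(T).
  T = 312.1 K: K = (2.294, 0.351, 0.155), RR gives ψ = 0.106, H_out = 3.546 kJ/mol
  T = 346.5 K: K = (3.386, 0.536, 0.221), RR gives ψ = 0.379, H_out = 17.900 kJ/mol
  T = 329.3 K: K = (2.816, 0.439, 0.187), RR gives ψ = 0.266, H_out = 11.575 kJ/mol
  T = 320.7 K: K = (2.548, 0.394, 0.171), RR gives ψ = 0.194, H_out = 7.870 kJ/mol
  T = 316.4 K: K = (2.420, 0.372, 0.163), RR gives ψ = 0.153, H_out = 5.803 kJ/mol
  T = 318.5 K: K = (2.482, 0.382, 0.167), RR gives ψ = 0.174, H_out = 6.834 kJ/mol
Linear interpolation between T = 316.4 (H_out = 5.803) and T = 318.5 (H_out = 6.834) on hF = 5.917 gives T ≈ 316.6 K, at which ψ = 0.16.

T = 316.6 K, V/F = 0.16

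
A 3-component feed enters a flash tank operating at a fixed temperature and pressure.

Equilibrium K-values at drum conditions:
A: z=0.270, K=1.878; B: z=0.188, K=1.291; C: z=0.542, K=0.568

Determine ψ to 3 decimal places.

Material balance + equilibrium reduce to Σ zᵢ(Kᵢ−1)/(1+ψ(Kᵢ−1)) = 0.
g(0) = ΣzᵢKᵢ − 1 = 0.058 and g(1) = 1 − Σzᵢ/Kᵢ = -0.244, so a root lies in (0, 1).
Newton iteration, ψ⁰ = 0.53:
  ψ = 0.530: g = -0.0945, g' = -0.279 → ψ = 0.191
  ψ = 0.191: g = -0.0005, g' = -0.287 → ψ = 0.190
Converged at ψ = 0.190.

ψ = 0.190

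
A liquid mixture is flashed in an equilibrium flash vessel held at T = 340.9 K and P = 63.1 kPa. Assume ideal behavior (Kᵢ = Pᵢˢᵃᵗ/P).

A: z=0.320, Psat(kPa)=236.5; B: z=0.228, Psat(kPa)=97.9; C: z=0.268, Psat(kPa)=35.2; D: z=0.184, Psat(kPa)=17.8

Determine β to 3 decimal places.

β = 0.643

Raoult's law: Kᵢ = Pᵢˢᵃᵗ/P = Pᵢˢᵃᵗ/63.1.
  K_A = 236.5/63.1 = 3.74802, K_B = 97.9/63.1 = 1.55151, K_C = 35.2/63.1 = 0.55784, K_D = 17.8/63.1 = 0.28209
Rachford–Rice: g(β) = Σ zᵢ(Kᵢ−1)/(1+β(Kᵢ−1)) = 0.
Check two-phase: ΣzᵢKᵢ = 1.755 > 1 and Σzᵢ/Kᵢ = 1.365 > 1, so g(0) = 0.755 > 0 and g(1) = -0.365 < 0.
Iterate (Newton) starting at β = 0.5:
  β = 0.500: g = 0.1108, g' = -0.789 → β = 0.641
  β = 0.641: g = 0.0017, g' = -0.782 → β = 0.643
Converged at β = 0.643.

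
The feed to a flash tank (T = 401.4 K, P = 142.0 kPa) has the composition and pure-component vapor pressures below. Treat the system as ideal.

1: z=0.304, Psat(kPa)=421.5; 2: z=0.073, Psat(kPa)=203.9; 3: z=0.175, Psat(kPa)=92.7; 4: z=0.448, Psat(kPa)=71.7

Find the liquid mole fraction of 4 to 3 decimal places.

Raoult's law: Kᵢ = Pᵢˢᵃᵗ/P = Pᵢˢᵃᵗ/142.0.
  K_1 = 421.5/142.0 = 2.96831, K_2 = 203.9/142.0 = 1.43592, K_3 = 92.7/142.0 = 0.65282, K_4 = 71.7/142.0 = 0.50493
Material balance + equilibrium reduce to Σ zᵢ(Kᵢ−1)/(1+β(Kᵢ−1)) = 0.
Feasibility: ΣzᵢKᵢ = 1.348, Σzᵢ/Kᵢ = 1.309 — both > 1, two phases present.
Newton–Raphson from β = 0.5:
  β = 0.500: g = -0.0406, g' = -0.533 → β = 0.424
  β = 0.424: g = 0.0011, g' = -0.565 → β = 0.426
Converged at β = 0.426.
Compositions from xᵢ = zᵢ/(1+β(Kᵢ−1)), yᵢ = Kᵢxᵢ:
  1: x = 0.165, y = 0.491
  2: x = 0.062, y = 0.088
  3: x = 0.205, y = 0.134
  4: x = 0.568, y = 0.287

x_4 = 0.568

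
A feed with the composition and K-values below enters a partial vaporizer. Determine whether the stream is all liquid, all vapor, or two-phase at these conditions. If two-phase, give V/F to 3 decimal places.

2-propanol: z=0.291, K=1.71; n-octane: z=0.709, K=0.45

ΣzᵢKᵢ = 0.817; Σzᵢ/Kᵢ = 1.746.
Since ΣzᵢKᵢ < 1 the mixture is below its bubble point — single liquid phase.

all liquid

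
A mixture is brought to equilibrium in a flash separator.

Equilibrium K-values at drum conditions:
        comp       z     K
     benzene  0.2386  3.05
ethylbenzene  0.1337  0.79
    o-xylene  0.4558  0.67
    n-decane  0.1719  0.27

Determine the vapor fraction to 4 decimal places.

Material balance + equilibrium reduce to Σ zᵢ(Kᵢ−1)/(1+ψ(Kᵢ−1)) = 0.
Feasibility: ΣzᵢKᵢ = 1.1852, Σzᵢ/Kᵢ = 1.5644 — both > 1, two phases present.
Iterate (Newton) starting at ψ = 0.5:
  ψ = 0.5000: g = -0.16758, g' = -0.5503 → ψ = 0.1955
  ψ = 0.1955: g = 0.01277, g' = -0.6989 → ψ = 0.2137
  ψ = 0.2137: g = 0.00020, g' = -0.6773 → ψ = 0.2140
Converged at ψ = 0.2140.

ψ = 0.2140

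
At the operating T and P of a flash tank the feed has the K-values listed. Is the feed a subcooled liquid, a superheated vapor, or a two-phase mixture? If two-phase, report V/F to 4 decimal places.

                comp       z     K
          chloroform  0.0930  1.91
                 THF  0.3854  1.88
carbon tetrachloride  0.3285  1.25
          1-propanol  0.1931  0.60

superheated vapor

ΣzᵢKᵢ = 1.4287; Σzᵢ/Kᵢ = 0.8383.
Since Σzᵢ/Kᵢ < 1 the mixture is above its dew point — single vapor phase.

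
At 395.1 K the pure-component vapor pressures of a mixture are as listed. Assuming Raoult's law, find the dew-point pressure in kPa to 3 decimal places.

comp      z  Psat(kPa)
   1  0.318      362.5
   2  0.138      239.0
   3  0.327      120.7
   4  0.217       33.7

Pdew = 94.313 kPa

At the dew point ψ → 1, so Σzᵢ/Kᵢ = 1 with Kᵢ = Pᵢˢᵃᵗ/P ⇒ 1/P = Σzᵢ/Pᵢˢᵃᵗ.
1/P = 0.318/362.5 + 0.138/239.0 + 0.327/120.7 + 0.217/33.7 = 0.010603 ⇒ P = 94.313 kPa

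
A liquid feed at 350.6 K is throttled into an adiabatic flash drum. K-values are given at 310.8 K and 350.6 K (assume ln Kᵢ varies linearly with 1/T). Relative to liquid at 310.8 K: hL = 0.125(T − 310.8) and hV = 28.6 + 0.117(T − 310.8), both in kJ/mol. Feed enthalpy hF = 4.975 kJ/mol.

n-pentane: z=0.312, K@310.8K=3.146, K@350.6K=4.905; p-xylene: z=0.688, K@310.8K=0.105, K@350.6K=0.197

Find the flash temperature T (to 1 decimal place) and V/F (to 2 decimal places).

T = 325.4 K, V/F = 0.11

Adiabatic flash: solve Rachford–Rice at each trial T, then check hF = ψ·hV(T) + (1−ψ)·hL(T).
  T = 310.8 K: K = (3.146, 0.105), RR gives ψ = 0.028, H_out = 0.801 kJ/mol
  T = 350.6 K: K = (4.905, 0.197), RR gives ψ = 0.212, H_out = 10.981 kJ/mol
  T = 330.7 K: K = (3.981, 0.147), RR gives ψ = 0.135, H_out = 6.321 kJ/mol
  T = 320.8 K: K = (3.554, 0.125), RR gives ψ = 0.087, H_out = 3.735 kJ/mol
  T = 325.8 K: K = (3.767, 0.136), RR gives ψ = 0.112, H_out = 5.072 kJ/mol
  T = 323.3 K: K = (3.660, 0.130), RR gives ψ = 0.100, H_out = 4.412 kJ/mol
  T = 324.6 K: K = (3.715, 0.133), RR gives ψ = 0.106, H_out = 4.757 kJ/mol
Linear interpolation between T = 324.6 (H_out = 4.757) and T = 325.8 (H_out = 5.072) on hF = 4.975 gives T ≈ 325.4 K, at which ψ = 0.11.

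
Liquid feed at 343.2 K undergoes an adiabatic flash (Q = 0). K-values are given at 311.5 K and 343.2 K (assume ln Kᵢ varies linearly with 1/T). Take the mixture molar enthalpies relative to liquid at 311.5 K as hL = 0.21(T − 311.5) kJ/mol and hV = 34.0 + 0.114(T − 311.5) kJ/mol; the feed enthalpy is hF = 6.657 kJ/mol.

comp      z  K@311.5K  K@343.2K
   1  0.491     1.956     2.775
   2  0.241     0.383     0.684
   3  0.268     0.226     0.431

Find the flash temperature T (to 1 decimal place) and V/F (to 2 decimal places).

T = 312.6 K, V/F = 0.19

Adiabatic flash: solve Rachford–Rice at each trial T, then check hF = ψ·hV(T) + (1−ψ)·hL(T).
  T = 311.5 K: K = (1.956, 0.383, 0.226), RR gives ψ = 0.168, H_out = 5.718 kJ/mol
  T = 343.2 K: K = (2.775, 0.684, 0.431), RR gives ψ = 0.764, H_out = 30.295 kJ/mol
  T = 327.4 K: K = (2.351, 0.520, 0.317), RR gives ψ = 0.451, H_out = 17.985 kJ/mol
  T = 319.4 K: K = (2.148, 0.447, 0.269), RR gives ψ = 0.312, H_out = 12.037 kJ/mol
  T = 315.4 K: K = (2.050, 0.414, 0.246), RR gives ψ = 0.241, H_out = 8.928 kJ/mol
  T = 313.4 K: K = (2.001, 0.398, 0.236), RR gives ψ = 0.204, H_out = 7.309 kJ/mol
Linear interpolation between T = 311.5 (H_out = 5.718) and T = 313.4 (H_out = 7.309) on hF = 6.657 gives T ≈ 312.6 K, at which ψ = 0.19.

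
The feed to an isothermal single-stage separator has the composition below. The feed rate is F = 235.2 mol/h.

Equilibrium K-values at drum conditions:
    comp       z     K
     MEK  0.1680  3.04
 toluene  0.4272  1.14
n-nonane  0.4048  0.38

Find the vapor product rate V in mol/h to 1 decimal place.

Let β = V/F and solve Σ zᵢ(Kᵢ−1)/(1+β(Kᵢ−1)) = 0.
Feasibility: ΣzᵢKᵢ = 1.1516, Σzᵢ/Kᵢ = 1.4953 — both > 1, two phases present.
Newton iteration, β⁰ = 0.55:
  β = 0.5500: g = -0.16380, g' = -0.5208 → β = 0.2355
  β = 0.2355: g = -0.00447, g' = -0.5402 → β = 0.2272
Converged at β = 0.2272.
Then V = β·F = 0.2272·235.2 = 53.4 mol/h and L = F − V = 181.8 mol/h.

V = 53.4 mol/h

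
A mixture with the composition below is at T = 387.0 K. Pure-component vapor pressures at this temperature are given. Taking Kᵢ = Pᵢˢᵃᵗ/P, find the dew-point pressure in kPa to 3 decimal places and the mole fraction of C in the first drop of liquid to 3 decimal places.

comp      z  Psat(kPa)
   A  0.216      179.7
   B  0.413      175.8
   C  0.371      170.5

Pdew = 174.605 kPa, x_C = 0.380

At the dew point ψ → 1, so Σzᵢ/Kᵢ = 1 with Kᵢ = Pᵢˢᵃᵗ/P ⇒ 1/P = Σzᵢ/Pᵢˢᵃᵗ.
1/P = 0.216/179.7 + 0.413/175.8 + 0.371/170.5 = 0.005727 ⇒ P = 174.605 kPa
xᵢ = zᵢP/Pᵢˢᵃᵗ ⇒ x_C = 0.371·174.605/170.5 = 0.380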